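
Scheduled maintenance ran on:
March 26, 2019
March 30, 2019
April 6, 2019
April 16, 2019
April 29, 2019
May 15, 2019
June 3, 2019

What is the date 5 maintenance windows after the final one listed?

Intervals are 4, 7, 10, 13, 16, 19 days — an arithmetic progression with common difference 3.
Next gap: 22 days. June 3, 2019 + 22 days = June 25, 2019.
Next gap: 25 days. June 25, 2019 + 25 days = July 20, 2019.
Next gap: 28 days. July 20, 2019 + 28 days = August 17, 2019.
Next gap: 31 days. August 17, 2019 + 31 days = September 17, 2019.
Next gap: 34 days. September 17, 2019 + 34 days = October 21, 2019.

October 21, 2019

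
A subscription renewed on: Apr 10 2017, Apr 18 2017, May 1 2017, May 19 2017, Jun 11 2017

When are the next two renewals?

Gaps: 8, 13, 18, 23 days — each gap is 5 larger than the previous one.
Next gap: 28 days. Jun 11 2017 + 28 days = Jul 9 2017.
Next gap: 33 days. Jul 9 2017 + 33 days = Aug 11 2017.

Jul 9 2017, Aug 11 2017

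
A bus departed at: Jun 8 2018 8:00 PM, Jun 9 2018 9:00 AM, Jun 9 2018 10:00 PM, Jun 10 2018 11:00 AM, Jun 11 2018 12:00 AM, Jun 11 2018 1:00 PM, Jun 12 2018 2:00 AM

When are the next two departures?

Jun 12 2018 3:00 PM, Jun 13 2018 4:00 AM

Spacing: 13, 13, 13, 13, 13, 13 h — constant 13 h.
Jun 12 2018 2:00 AM + 13 h = Jun 12 2018 3:00 PM.
Jun 12 2018 3:00 PM + 13 h = Jun 13 2018 4:00 AM.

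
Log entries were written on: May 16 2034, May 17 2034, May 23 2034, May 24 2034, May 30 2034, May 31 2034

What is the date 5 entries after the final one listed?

Jun 20 2034

Gaps: 1, 6, 1, 6, 1 days — not constant, but cyclic with period 2.
The events fall on every Tuesday and Wednesday.
Next Tuesday: Jun 6 2034.
Next Wednesday: Jun 7 2034.
Next Tuesday: Jun 13 2034.
Next Wednesday: Jun 14 2034.
Next Tuesday: Jun 20 2034.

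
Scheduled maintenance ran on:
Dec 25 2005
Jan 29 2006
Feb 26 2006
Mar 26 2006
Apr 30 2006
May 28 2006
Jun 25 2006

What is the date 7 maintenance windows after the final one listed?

These are Sundays with 35, 28, 28, 35, 28, 28-day gaps.
Each is the final Sunday of its month — Jan 29 2006 is past the 28th, so '4th Sunday' doesn't fit.
July 2006 ends with Sunday Jul 30 2006.
Last Sunday of August 2006: Aug 27 2006.
September 2006 ends with Sunday Sep 24 2006.
October 2006 ends with Sunday Oct 29 2006.
November 2006 ends with Sunday Nov 26 2006.
December 2006 ends with Sunday Dec 31 2006.
January 2007 ends with Sunday Jan 28 2007.

Jan 28 2007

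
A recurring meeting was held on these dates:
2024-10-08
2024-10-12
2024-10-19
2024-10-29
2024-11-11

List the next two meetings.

Gaps: 4, 7, 10, 13 days — each gap is 3 larger than the previous one.
Next gap: 16 days. 2024-11-11 + 16 days = 2024-11-27.
Next gap: 19 days. 2024-11-27 + 19 days = 2024-12-16.

2024-11-27, 2024-12-16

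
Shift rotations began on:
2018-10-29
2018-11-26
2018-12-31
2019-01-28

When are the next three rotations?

All Mondays; the gaps (28, 35, 28) vary with month length.
This is the last Monday of each month.
February 2019 ends with Monday 2019-02-25.
March 2019 ends with Monday 2019-03-25.
April 2019 ends with Monday 2019-04-29.

2019-02-25, 2019-03-25, 2019-04-29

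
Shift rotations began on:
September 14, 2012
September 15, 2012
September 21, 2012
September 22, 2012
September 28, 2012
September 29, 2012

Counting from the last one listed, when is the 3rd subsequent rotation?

October 12, 2012

Every event lands on a Friday or Saturday (gaps cycle 1, 6, 1, 6, 1).
So the schedule is: every Friday and Saturday.
Next Friday: October 5, 2012.
Next Saturday: October 6, 2012.
The following Friday is October 12, 2012.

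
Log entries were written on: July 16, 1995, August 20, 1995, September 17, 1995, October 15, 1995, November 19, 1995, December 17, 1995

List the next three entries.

January 21, 1996; February 18, 1996; March 17, 1996

These are Sundays at 28- or 35-day spacing (35, 28, 28, 35, 28).
The pattern: 3rd Sunday of the month.
3rd Sunday of January 1996: January 21, 1996.
February 1996 — 3rd Sunday is February 18, 1996.
3rd Sunday of March 1996: March 17, 1996.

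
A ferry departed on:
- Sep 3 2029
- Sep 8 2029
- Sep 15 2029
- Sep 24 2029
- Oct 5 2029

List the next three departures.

Oct 18 2029, Nov 2 2029, Nov 19 2029

Intervals are 5, 7, 9, 11 days — an arithmetic progression with common difference 2.
Next gap: 13 days. Oct 5 2029 + 13 days = Oct 18 2029.
Next gap: 15 days. Oct 18 2029 + 15 days = Nov 2 2029.
Next gap: 17 days. Nov 2 2029 + 17 days = Nov 19 2029.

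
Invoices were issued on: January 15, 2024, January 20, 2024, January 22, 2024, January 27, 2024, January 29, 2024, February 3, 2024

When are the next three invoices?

February 5, 2024; February 10, 2024; February 12, 2024

Every event lands on a Monday or Saturday (gaps cycle 5, 2, 5, 2, 5).
So the schedule is: every Monday and Saturday.
Next Monday: February 5, 2024.
Next Saturday: February 10, 2024.
Next Monday: February 12, 2024.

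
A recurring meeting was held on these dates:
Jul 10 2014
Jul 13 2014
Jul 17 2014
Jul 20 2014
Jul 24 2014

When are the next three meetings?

Every event lands on a Thursday or Sunday (gaps cycle 3, 4, 3, 4).
So the schedule is: every Thursday and Sunday.
Next Sunday: Jul 27 2014.
The following Thursday is Jul 31 2014.
Next Sunday: Aug 3 2014.

Jul 27 2014, Jul 31 2014, Aug 3 2014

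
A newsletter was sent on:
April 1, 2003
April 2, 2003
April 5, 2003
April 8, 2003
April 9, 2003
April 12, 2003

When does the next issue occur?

Every event lands on a Tuesday or Wednesday or Saturday (gaps cycle 1, 3, 3, 1, 3).
So the schedule is: every Tuesday, Wednesday and Saturday.
The following Tuesday is April 15, 2003.

April 15, 2003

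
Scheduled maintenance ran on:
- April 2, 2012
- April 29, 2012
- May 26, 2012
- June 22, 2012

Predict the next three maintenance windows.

Every event comes 27 days after the last (27, 27, 27).
June 22, 2012 + 27 days = July 19, 2012.
July 19, 2012 + 27 days = August 15, 2012.
August 15, 2012 + 27 days = September 11, 2012.

July 19, 2012; August 15, 2012; September 11, 2012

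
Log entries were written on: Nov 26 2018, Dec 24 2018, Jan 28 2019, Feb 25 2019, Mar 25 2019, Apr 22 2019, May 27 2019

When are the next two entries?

Jun 24 2019, Jul 22 2019

These are Mondays at 28- or 35-day spacing (28, 35, 28, 28, 28, 35).
The pattern: 4th Monday of the month.
June 2019 — 4th Monday is Jun 24 2019.
July 2019 — 4th Monday is Jul 22 2019.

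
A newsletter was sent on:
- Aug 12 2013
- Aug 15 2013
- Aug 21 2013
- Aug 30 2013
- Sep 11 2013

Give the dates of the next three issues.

The spacing grows by 3 each time: 3, 6, 9, 12 days.
Next gap: 15 days. Sep 11 2013 + 15 days = Sep 26 2013.
Next gap: 18 days. Sep 26 2013 + 18 days = Oct 14 2013.
Next gap: 21 days. Oct 14 2013 + 21 days = Nov 4 2013.

Sep 26 2013, Oct 14 2013, Nov 4 2013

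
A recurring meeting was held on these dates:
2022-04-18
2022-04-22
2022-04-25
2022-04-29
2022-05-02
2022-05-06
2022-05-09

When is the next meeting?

Gaps: 4, 3, 4, 3, 4, 3 days — not constant, but cyclic with period 2.
The events fall on every Monday and Friday.
Next Friday: 2022-05-13.

2022-05-13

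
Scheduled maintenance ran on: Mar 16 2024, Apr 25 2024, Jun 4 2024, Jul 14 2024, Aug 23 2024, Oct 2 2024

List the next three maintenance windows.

The spacing is 40, 40, 40, 40, 40 days — always 40 days.
Oct 2 2024 + 40 days = Nov 11 2024.
Nov 11 2024 + 40 days = Dec 21 2024.
Dec 21 2024 + 40 days = Jan 30 2025.

Nov 11 2024, Dec 21 2024, Jan 30 2025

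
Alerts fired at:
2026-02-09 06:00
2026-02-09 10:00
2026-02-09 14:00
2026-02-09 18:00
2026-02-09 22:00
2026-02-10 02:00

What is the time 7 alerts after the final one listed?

2026-02-11 06:00

The interval is a steady 4 hours (4, 4, 4, 4, 4).
2026-02-10 02:00 + 4 h = 2026-02-10 06:00.
2026-02-10 06:00 + 4 h = 2026-02-10 10:00.
2026-02-10 10:00 + 4 h = 2026-02-10 14:00.
2026-02-10 14:00 + 4 h = 2026-02-10 18:00.
2026-02-10 18:00 + 4 h = 2026-02-10 22:00.
2026-02-10 22:00 + 4 h = 2026-02-11 02:00.
2026-02-11 02:00 + 4 h = 2026-02-11 06:00.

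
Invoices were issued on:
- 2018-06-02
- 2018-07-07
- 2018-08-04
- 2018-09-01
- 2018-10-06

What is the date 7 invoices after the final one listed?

2019-05-04

Gaps: 35, 28, 28, 35 days — a mix of 28 and 35. Every date is a Saturday.
Each is the 1st Saturday of its month.
1st Saturday of November 2018: 2018-11-03.
1st Saturday of December 2018: 2018-12-01.
January 2019 — 1st Saturday is 2019-01-05.
February 2019 — 1st Saturday is 2019-02-02.
1st Saturday of March 2019: 2019-03-02.
April 2019 — 1st Saturday is 2019-04-06.
May 2019 — 1st Saturday is 2019-05-04.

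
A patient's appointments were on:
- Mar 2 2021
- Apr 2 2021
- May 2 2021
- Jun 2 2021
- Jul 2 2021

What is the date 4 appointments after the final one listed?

Gaps: 31, 30, 31, 30 days — not constant. Every event is on the 2nd of the month.
Pattern: the 2nd of each month.
August 2021: Aug 2 2021.
Next: September 2021 → Sep 2 2021.
Next: October 2021 → Oct 2 2021.
Next: November 2021 → Nov 2 2021.

Nov 2 2021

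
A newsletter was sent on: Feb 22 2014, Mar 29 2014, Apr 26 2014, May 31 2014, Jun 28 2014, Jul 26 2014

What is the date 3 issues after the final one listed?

Oct 25 2014

Every date is a Saturday; gaps 35, 28, 35, 28, 28 days.
Each is the last Saturday of its month (at least one falls on the 29th or later, ruling out '4th Saturday').
August 2014 ends with Saturday Aug 30 2014.
Last Saturday of September 2014: Sep 27 2014.
Last Saturday of October 2014: Oct 25 2014.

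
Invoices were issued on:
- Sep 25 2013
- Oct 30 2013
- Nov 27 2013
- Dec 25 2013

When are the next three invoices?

All Wednesdays; the gaps (35, 28, 28) vary with month length.
This is the last Wednesday of each month.
Last Wednesday of January 2014: Jan 29 2014.
February 2014 ends with Wednesday Feb 26 2014.
March 2014 ends with Wednesday Mar 26 2014.

Jan 29 2014, Feb 26 2014, Mar 26 2014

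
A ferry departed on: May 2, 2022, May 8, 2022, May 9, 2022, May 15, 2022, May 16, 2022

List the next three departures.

May 22, 2022; May 23, 2022; May 29, 2022

The gap pattern 6, 1, 6, 1 repeats every 2 events.
These are the Mondays and Sundays of each week.
The following Sunday is May 22, 2022.
Next Monday: May 23, 2022.
The following Sunday is May 29, 2022.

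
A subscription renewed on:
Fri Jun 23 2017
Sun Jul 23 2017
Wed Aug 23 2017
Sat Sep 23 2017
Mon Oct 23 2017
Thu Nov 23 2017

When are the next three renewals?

The day-of-month is always 23 (30, 31, 31, 30, 31 days between events).
So this recurs on the 23rd of each month.
December 2017: Sat Dec 23 2017.
Next: January 2018 → Tue Jan 23 2018.
February 2018: Fri Feb 23 2018.

Sat Dec 23 2017, Tue Jan 23 2018, Fri Feb 23 2018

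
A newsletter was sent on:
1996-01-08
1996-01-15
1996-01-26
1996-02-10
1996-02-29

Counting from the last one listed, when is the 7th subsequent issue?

The spacing grows by 4 each time: 7, 11, 15, 19 days.
Next gap: 23 days. 1996-02-29 + 23 days = 1996-03-23.
Next gap: 27 days. 1996-03-23 + 27 days = 1996-04-19.
Next gap: 31 days. 1996-04-19 + 31 days = 1996-05-20.
Next gap: 35 days. 1996-05-20 + 35 days = 1996-06-24.
Next gap: 39 days. 1996-06-24 + 39 days = 1996-08-02.
Next gap: 43 days. 1996-08-02 + 43 days = 1996-09-14.
Next gap: 47 days. 1996-09-14 + 47 days = 1996-10-31.

1996-10-31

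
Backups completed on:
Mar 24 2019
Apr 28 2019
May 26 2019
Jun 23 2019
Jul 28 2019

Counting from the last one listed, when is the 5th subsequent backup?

Dec 22 2019

Gaps: 35, 28, 28, 35 days — a mix of 28 and 35. Every date is a Sunday.
Each is the 4th Sunday of its month.
4th Sunday of August 2019: Aug 25 2019.
September 2019 — 4th Sunday is Sep 22 2019.
4th Sunday of October 2019: Oct 27 2019.
4th Sunday of November 2019: Nov 24 2019.
4th Sunday of December 2019: Dec 22 2019.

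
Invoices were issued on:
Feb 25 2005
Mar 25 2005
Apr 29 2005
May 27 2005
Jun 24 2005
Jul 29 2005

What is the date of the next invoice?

Aug 26 2005

Every date is a Friday; gaps 28, 35, 28, 28, 35 days.
Each is the last Friday of its month (at least one falls on the 29th or later, ruling out '4th Friday').
August 2005 ends with Friday Aug 26 2005.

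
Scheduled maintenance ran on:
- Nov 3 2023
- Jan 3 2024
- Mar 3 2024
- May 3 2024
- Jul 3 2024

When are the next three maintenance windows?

Gaps: 61, 60, 61, 61 days — not constant. Every event is on the 3rd of the month.
Pattern: the 3rd of every 2 months.
Next: September 2024 → Sep 3 2024.
Next: November 2024 → Nov 3 2024.
Next: January 2025 → Jan 3 2025.

Sep 3 2024, Nov 3 2024, Jan 3 2025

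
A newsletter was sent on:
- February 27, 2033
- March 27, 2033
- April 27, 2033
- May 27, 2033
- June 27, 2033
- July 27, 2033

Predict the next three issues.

Gaps: 28, 31, 30, 31, 30 days — not constant. Every event is on the 27th of the month.
Pattern: the 27th of each month.
Next: August 2033 → August 27, 2033.
Next: September 2033 → September 27, 2033.
October 2033: October 27, 2033.

August 27, 2033; September 27, 2033; October 27, 2033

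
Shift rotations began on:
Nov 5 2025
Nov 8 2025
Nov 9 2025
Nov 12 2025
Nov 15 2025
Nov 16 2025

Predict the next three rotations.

Gaps: 3, 1, 3, 3, 1 days — not constant, but cyclic with period 3.
The events fall on every Wednesday, Saturday and Sunday.
Next Wednesday: Nov 19 2025.
The following Saturday is Nov 22 2025.
Next Sunday: Nov 23 2025.

Nov 19 2025, Nov 22 2025, Nov 23 2025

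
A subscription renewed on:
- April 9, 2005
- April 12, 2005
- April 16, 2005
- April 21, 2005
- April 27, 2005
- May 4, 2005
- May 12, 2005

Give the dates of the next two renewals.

Gaps: 3, 4, 5, 6, 7, 8 days — each gap is 1 larger than the previous one.
Next gap: 9 days. May 12, 2005 + 9 days = May 21, 2005.
Next gap: 10 days. May 21, 2005 + 10 days = May 31, 2005.

May 21, 2005; May 31, 2005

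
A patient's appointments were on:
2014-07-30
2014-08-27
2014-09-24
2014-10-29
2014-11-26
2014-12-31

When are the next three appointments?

Every date is a Wednesday; gaps 28, 28, 35, 28, 35 days.
Each is the last Wednesday of its month (at least one falls on the 29th or later, ruling out '4th Wednesday').
Last Wednesday of January 2015: 2015-01-28.
February 2015 ends with Wednesday 2015-02-25.
March 2015 ends with Wednesday 2015-03-25.

2015-01-28, 2015-02-25, 2015-03-25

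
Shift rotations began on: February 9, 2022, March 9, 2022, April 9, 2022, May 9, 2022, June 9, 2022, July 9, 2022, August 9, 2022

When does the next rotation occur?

The day-of-month is always 9 (28, 31, 30, 31, 30, 31 days between events).
So this recurs on the 9th of each month.
Next: September 2022 → September 9, 2022.

September 9, 2022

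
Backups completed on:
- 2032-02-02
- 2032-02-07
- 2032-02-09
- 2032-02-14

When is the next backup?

2032-02-16

Gaps: 5, 2, 5 days — not constant, but cyclic with period 2.
The events fall on every Monday and Saturday.
The following Monday is 2032-02-16.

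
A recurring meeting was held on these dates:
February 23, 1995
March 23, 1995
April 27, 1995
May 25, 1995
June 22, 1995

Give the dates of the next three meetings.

Gaps: 28, 35, 28, 28 days — a mix of 28 and 35. Every date is a Thursday.
Each is the 4th Thursday of its month.
July 1995 — 4th Thursday is July 27, 1995.
August 1995 — 4th Thursday is August 24, 1995.
September 1995 — 4th Thursday is September 28, 1995.

July 27, 1995; August 24, 1995; September 28, 1995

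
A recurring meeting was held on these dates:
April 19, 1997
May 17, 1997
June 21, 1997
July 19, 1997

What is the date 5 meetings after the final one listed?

These are Saturdays at 28- or 35-day spacing (28, 35, 28).
The pattern: 3rd Saturday of the month.
August 1997 — 3rd Saturday is August 16, 1997.
3rd Saturday of September 1997: September 20, 1997.
3rd Saturday of October 1997: October 18, 1997.
3rd Saturday of November 1997: November 15, 1997.
December 1997 — 3rd Saturday is December 20, 1997.

December 20, 1997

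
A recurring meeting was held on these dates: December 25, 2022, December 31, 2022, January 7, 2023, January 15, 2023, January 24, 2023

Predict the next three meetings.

Gaps: 6, 7, 8, 9 days — each gap is 1 larger than the previous one.
Next gap: 10 days. January 24, 2023 + 10 days = February 3, 2023.
Next gap: 11 days. February 3, 2023 + 11 days = February 14, 2023.
Next gap: 12 days. February 14, 2023 + 12 days = February 26, 2023.

February 3, 2023; February 14, 2023; February 26, 2023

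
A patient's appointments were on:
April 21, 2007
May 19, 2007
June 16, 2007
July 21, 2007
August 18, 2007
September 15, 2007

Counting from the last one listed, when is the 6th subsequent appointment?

March 15, 2008

All dates are Saturdays, 28, 28, 35, 28, 28 days apart.
Specifically, the 3rd Saturday of each month.
3rd Saturday of October 2007: October 20, 2007.
November 2007 — 3rd Saturday is November 17, 2007.
December 2007 — 3rd Saturday is December 15, 2007.
3rd Saturday of January 2008: January 19, 2008.
3rd Saturday of February 2008: February 16, 2008.
3rd Saturday of March 2008: March 15, 2008.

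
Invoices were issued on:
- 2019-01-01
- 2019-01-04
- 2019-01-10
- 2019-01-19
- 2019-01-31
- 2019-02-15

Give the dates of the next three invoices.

Intervals are 3, 6, 9, 12, 15 days — an arithmetic progression with common difference 3.
Next gap: 18 days. 2019-02-15 + 18 days = 2019-03-05.
Next gap: 21 days. 2019-03-05 + 21 days = 2019-03-26.
Next gap: 24 days. 2019-03-26 + 24 days = 2019-04-19.

2019-03-05, 2019-03-26, 2019-04-19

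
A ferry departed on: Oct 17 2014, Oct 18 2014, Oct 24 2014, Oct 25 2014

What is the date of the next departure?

Every event lands on a Friday or Saturday (gaps cycle 1, 6, 1).
So the schedule is: every Friday and Saturday.
The following Friday is Oct 31 2014.

Oct 31 2014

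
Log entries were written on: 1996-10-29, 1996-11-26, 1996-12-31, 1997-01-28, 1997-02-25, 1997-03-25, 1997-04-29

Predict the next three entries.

1997-05-27, 1997-06-24, 1997-07-29

Every date is a Tuesday; gaps 28, 35, 28, 28, 28, 35 days.
Each is the last Tuesday of its month (at least one falls on the 29th or later, ruling out '4th Tuesday').
Last Tuesday of May 1997: 1997-05-27.
June 1997 ends with Tuesday 1997-06-24.
Last Tuesday of July 1997: 1997-07-29.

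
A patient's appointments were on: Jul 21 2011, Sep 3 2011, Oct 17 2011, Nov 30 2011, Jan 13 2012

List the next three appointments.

Gaps between consecutive events: 44, 44, 44, 44 days — a constant 44-day interval.
Jan 13 2012 + 44 days = Feb 26 2012.
Feb 26 2012 + 44 days = Apr 10 2012.
Apr 10 2012 + 44 days = May 24 2012.

Feb 26 2012, Apr 10 2012, May 24 2012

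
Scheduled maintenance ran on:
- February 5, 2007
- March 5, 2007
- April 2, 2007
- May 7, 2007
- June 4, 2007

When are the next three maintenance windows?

July 2, 2007; August 6, 2007; September 3, 2007

All dates are Mondays, 28, 28, 35, 28 days apart.
Specifically, the 1st Monday of each month.
1st Monday of July 2007: July 2, 2007.
1st Monday of August 2007: August 6, 2007.
September 2007 — 1st Monday is September 3, 2007.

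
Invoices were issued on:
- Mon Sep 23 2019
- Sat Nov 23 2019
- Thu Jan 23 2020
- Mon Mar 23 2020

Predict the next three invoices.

The day-of-month is always 23 (61, 61, 60 days between events).
So this recurs on the 23rd of every 2 months.
May 2020: Sat May 23 2020.
July 2020: Thu Jul 23 2020.
Next: September 2020 → Wed Sep 23 2020.

Sat May 23 2020, Thu Jul 23 2020, Wed Sep 23 2020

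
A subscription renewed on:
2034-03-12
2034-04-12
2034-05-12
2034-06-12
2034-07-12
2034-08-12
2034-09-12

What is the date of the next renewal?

2034-10-12

Gaps: 31, 30, 31, 30, 31, 31 days — not constant. Every event is on the 12th of the month.
Pattern: the 12th of each month.
Next: October 2034 → 2034-10-12.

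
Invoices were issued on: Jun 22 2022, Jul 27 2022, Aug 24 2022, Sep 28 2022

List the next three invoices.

Oct 26 2022, Nov 23 2022, Dec 28 2022

These are Wednesdays at 28- or 35-day spacing (35, 28, 35).
The pattern: 4th Wednesday of the month.
4th Wednesday of October 2022: Oct 26 2022.
November 2022 — 4th Wednesday is Nov 23 2022.
4th Wednesday of December 2022: Dec 28 2022.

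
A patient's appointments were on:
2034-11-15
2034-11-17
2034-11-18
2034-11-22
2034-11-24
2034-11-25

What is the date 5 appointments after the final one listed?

The gap pattern 2, 1, 4, 2, 1 repeats every 3 events.
These are the Wednesdays, Fridays and Saturdays of each week.
Next Wednesday: 2034-11-29.
Next Friday: 2034-12-01.
The following Saturday is 2034-12-02.
The following Wednesday is 2034-12-06.
Next Friday: 2034-12-08.

2034-12-08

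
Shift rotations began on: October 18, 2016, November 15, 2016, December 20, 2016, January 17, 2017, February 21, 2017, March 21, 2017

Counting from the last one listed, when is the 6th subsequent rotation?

These are Tuesdays at 28- or 35-day spacing (28, 35, 28, 35, 28).
The pattern: 3rd Tuesday of the month.
April 2017 — 3rd Tuesday is April 18, 2017.
May 2017 — 3rd Tuesday is May 16, 2017.
June 2017 — 3rd Tuesday is June 20, 2017.
July 2017 — 3rd Tuesday is July 18, 2017.
August 2017 — 3rd Tuesday is August 15, 2017.
3rd Tuesday of September 2017: September 19, 2017.

September 19, 2017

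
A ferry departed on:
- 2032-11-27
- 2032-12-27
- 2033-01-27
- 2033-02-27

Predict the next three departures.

2033-03-27, 2033-04-27, 2033-05-27

The day-of-month is always 27 (30, 31, 31 days between events).
So this recurs on the 27th of each month.
March 2033: 2033-03-27.
Next: April 2033 → 2033-04-27.
Next: May 2033 → 2033-05-27.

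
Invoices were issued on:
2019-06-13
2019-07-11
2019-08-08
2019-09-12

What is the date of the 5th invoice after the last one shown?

2020-02-13

Gaps: 28, 28, 35 days — a mix of 28 and 35. Every date is a Thursday.
Each is the 2nd Thursday of its month.
2nd Thursday of October 2019: 2019-10-10.
November 2019 — 2nd Thursday is 2019-11-14.
December 2019 — 2nd Thursday is 2019-12-12.
January 2020 — 2nd Thursday is 2020-01-09.
2nd Thursday of February 2020: 2020-02-13.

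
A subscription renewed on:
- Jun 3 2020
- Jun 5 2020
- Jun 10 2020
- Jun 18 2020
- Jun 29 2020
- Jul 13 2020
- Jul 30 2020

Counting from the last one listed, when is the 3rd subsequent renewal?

Gaps: 2, 5, 8, 11, 14, 17 days — each gap is 3 larger than the previous one.
Next gap: 20 days. Jul 30 2020 + 20 days = Aug 19 2020.
Next gap: 23 days. Aug 19 2020 + 23 days = Sep 11 2020.
Next gap: 26 days. Sep 11 2020 + 26 days = Oct 7 2020.

Oct 7 2020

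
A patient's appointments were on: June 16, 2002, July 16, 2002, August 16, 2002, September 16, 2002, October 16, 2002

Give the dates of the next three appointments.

November 16, 2002; December 16, 2002; January 16, 2003

The day-of-month is always 16 (30, 31, 31, 30 days between events).
So this recurs on the 16th of each month.
Next: November 2002 → November 16, 2002.
December 2002: December 16, 2002.
Next: January 2003 → January 16, 2003.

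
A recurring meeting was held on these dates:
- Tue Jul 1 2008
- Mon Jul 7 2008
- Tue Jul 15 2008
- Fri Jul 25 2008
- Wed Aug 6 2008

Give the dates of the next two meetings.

Intervals are 6, 8, 10, 12 days — an arithmetic progression with common difference 2.
Next gap: 14 days. Wed Aug 6 2008 + 14 days = Wed Aug 20 2008.
Next gap: 16 days. Wed Aug 20 2008 + 16 days = Fri Sep 5 2008.

Wed Aug 20 2008, Fri Sep 5 2008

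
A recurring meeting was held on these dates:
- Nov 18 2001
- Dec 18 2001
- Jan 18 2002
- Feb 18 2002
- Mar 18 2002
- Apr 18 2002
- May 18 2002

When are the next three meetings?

Jun 18 2002, Jul 18 2002, Aug 18 2002

The day-of-month is always 18 (30, 31, 31, 28, 31, 30 days between events).
So this recurs on the 18th of each month.
Next: June 2002 → Jun 18 2002.
July 2002: Jul 18 2002.
Next: August 2002 → Aug 18 2002.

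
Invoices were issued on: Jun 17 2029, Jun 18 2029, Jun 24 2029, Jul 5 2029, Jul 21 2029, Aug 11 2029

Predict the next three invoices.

The spacing grows by 5 each time: 1, 6, 11, 16, 21 days.
Next gap: 26 days. Aug 11 2029 + 26 days = Sep 6 2029.
Next gap: 31 days. Sep 6 2029 + 31 days = Oct 7 2029.
Next gap: 36 days. Oct 7 2029 + 36 days = Nov 12 2029.

Sep 6 2029, Oct 7 2029, Nov 12 2029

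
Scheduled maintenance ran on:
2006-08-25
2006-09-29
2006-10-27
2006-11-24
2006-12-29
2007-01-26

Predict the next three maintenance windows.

2007-02-23, 2007-03-30, 2007-04-27

Every date is a Friday; gaps 35, 28, 28, 35, 28 days.
Each is the last Friday of its month (at least one falls on the 29th or later, ruling out '4th Friday').
Last Friday of February 2007: 2007-02-23.
March 2007 ends with Friday 2007-03-30.
Last Friday of April 2007: 2007-04-27.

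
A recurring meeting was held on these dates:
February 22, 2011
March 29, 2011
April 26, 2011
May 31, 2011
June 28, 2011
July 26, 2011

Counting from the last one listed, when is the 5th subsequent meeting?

Every date is a Tuesday; gaps 35, 28, 35, 28, 28 days.
Each is the last Tuesday of its month (at least one falls on the 29th or later, ruling out '4th Tuesday').
Last Tuesday of August 2011: August 30, 2011.
September 2011 ends with Tuesday September 27, 2011.
Last Tuesday of October 2011: October 25, 2011.
Last Tuesday of November 2011: November 29, 2011.
December 2011 ends with Tuesday December 27, 2011.

December 27, 2011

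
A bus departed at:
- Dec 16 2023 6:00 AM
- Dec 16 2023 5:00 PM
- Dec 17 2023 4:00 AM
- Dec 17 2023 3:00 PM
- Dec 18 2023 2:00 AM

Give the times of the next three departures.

The interval is a steady 11 hours (11, 11, 11, 11).
Dec 18 2023 2:00 AM + 11 h = Dec 18 2023 1:00 PM.
Dec 18 2023 1:00 PM + 11 h = Dec 19 2023 12:00 AM.
Dec 19 2023 12:00 AM + 11 h = Dec 19 2023 11:00 AM.

Dec 18 2023 1:00 PM, Dec 19 2023 12:00 AM, Dec 19 2023 11:00 AM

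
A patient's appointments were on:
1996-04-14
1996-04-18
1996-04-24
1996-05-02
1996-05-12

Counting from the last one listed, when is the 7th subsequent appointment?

1996-09-15

Intervals are 4, 6, 8, 10 days — an arithmetic progression with common difference 2.
Next gap: 12 days. 1996-05-12 + 12 days = 1996-05-24.
Next gap: 14 days. 1996-05-24 + 14 days = 1996-06-07.
Next gap: 16 days. 1996-06-07 + 16 days = 1996-06-23.
Next gap: 18 days. 1996-06-23 + 18 days = 1996-07-11.
Next gap: 20 days. 1996-07-11 + 20 days = 1996-07-31.
Next gap: 22 days. 1996-07-31 + 22 days = 1996-08-22.
Next gap: 24 days. 1996-08-22 + 24 days = 1996-09-15.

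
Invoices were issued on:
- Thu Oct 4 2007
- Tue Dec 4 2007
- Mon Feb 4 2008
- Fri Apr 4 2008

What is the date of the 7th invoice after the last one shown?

The day-of-month is always 4 (61, 62, 60 days between events).
So this recurs on the 4th of every 2 months.
Next: June 2008 → Wed Jun 4 2008.
Next: August 2008 → Mon Aug 4 2008.
October 2008: Sat Oct 4 2008.
December 2008: Thu Dec 4 2008.
Next: February 2009 → Wed Feb 4 2009.
Next: April 2009 → Sat Apr 4 2009.
June 2009: Thu Jun 4 2009.

Thu Jun 4 2009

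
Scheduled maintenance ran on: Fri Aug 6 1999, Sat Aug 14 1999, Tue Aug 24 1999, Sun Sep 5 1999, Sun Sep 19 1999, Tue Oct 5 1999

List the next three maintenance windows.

Sat Oct 23 1999, Fri Nov 12 1999, Sat Dec 4 1999

The spacing grows by 2 each time: 8, 10, 12, 14, 16 days.
Next gap: 18 days. Tue Oct 5 1999 + 18 days = Sat Oct 23 1999.
Next gap: 20 days. Sat Oct 23 1999 + 20 days = Fri Nov 12 1999.
Next gap: 22 days. Fri Nov 12 1999 + 22 days = Sat Dec 4 1999.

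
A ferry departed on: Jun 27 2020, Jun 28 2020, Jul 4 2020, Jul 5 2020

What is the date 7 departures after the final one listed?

Gaps: 1, 6, 1 days — not constant, but cyclic with period 2.
The events fall on every Saturday and Sunday.
The following Saturday is Jul 11 2020.
Next Sunday: Jul 12 2020.
The following Saturday is Jul 18 2020.
Next Sunday: Jul 19 2020.
Next Saturday: Jul 25 2020.
Next Sunday: Jul 26 2020.
The following Saturday is Aug 1 2020.

Aug 1 2020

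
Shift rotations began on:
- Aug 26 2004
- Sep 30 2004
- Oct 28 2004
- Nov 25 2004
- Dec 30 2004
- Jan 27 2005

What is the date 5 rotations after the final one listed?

Jun 30 2005

All Thursdays; the gaps (35, 28, 28, 35, 28) vary with month length.
This is the last Thursday of each month.
Last Thursday of February 2005: Feb 24 2005.
Last Thursday of March 2005: Mar 31 2005.
Last Thursday of April 2005: Apr 28 2005.
May 2005 ends with Thursday May 26 2005.
Last Thursday of June 2005: Jun 30 2005.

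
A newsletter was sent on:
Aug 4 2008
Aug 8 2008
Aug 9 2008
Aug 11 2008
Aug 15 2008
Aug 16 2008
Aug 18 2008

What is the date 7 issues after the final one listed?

Gaps: 4, 1, 2, 4, 1, 2 days — not constant, but cyclic with period 3.
The events fall on every Monday, Friday and Saturday.
Next Friday: Aug 22 2008.
Next Saturday: Aug 23 2008.
The following Monday is Aug 25 2008.
Next Friday: Aug 29 2008.
The following Saturday is Aug 30 2008.
The following Monday is Sep 1 2008.
Next Friday: Sep 5 2008.

Sep 5 2008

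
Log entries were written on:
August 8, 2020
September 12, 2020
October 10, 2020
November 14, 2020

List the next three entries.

December 12, 2020; January 9, 2021; February 13, 2021

All dates are Saturdays, 35, 28, 35 days apart.
Specifically, the 2nd Saturday of each month.
2nd Saturday of December 2020: December 12, 2020.
January 2021 — 2nd Saturday is January 9, 2021.
February 2021 — 2nd Saturday is February 13, 2021.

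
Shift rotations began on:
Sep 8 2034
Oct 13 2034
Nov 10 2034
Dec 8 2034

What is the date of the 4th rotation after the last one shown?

These are Fridays at 28- or 35-day spacing (35, 28, 28).
The pattern: 2nd Friday of the month.
January 2035 — 2nd Friday is Jan 12 2035.
2nd Friday of February 2035: Feb 9 2035.
2nd Friday of March 2035: Mar 9 2035.
April 2035 — 2nd Friday is Apr 13 2035.

Apr 13 2035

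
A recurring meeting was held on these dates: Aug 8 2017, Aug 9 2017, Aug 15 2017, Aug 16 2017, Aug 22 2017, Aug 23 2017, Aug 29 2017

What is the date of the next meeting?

Aug 30 2017

Every event lands on a Tuesday or Wednesday (gaps cycle 1, 6, 1, 6, 1, 6).
So the schedule is: every Tuesday and Wednesday.
The following Wednesday is Aug 30 2017.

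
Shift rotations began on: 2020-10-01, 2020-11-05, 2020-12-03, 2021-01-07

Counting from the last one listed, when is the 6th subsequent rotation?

2021-07-01

Gaps: 35, 28, 35 days — a mix of 28 and 35. Every date is a Thursday.
Each is the 1st Thursday of its month.
February 2021 — 1st Thursday is 2021-02-04.
March 2021 — 1st Thursday is 2021-03-04.
April 2021 — 1st Thursday is 2021-04-01.
May 2021 — 1st Thursday is 2021-05-06.
June 2021 — 1st Thursday is 2021-06-03.
1st Thursday of July 2021: 2021-07-01.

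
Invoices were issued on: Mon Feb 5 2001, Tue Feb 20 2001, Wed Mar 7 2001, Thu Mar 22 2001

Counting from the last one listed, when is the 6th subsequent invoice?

The spacing is 15, 15, 15 days — always 15 days.
Thu Mar 22 2001 + 15 days = Fri Apr 6 2001.
Fri Apr 6 2001 + 15 days = Sat Apr 21 2001.
Sat Apr 21 2001 + 15 days = Sun May 6 2001.
Sun May 6 2001 + 15 days = Mon May 21 2001.
Mon May 21 2001 + 15 days = Tue Jun 5 2001.
Tue Jun 5 2001 + 15 days = Wed Jun 20 2001.

Wed Jun 20 2001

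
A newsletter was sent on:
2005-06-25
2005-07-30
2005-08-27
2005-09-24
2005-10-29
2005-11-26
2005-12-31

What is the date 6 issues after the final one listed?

2006-06-24

These are Saturdays with 35, 28, 28, 35, 28, 35-day gaps.
Each is the final Saturday of its month — 2005-07-30 is past the 28th, so '4th Saturday' doesn't fit.
January 2006 ends with Saturday 2006-01-28.
February 2006 ends with Saturday 2006-02-25.
March 2006 ends with Saturday 2006-03-25.
Last Saturday of April 2006: 2006-04-29.
May 2006 ends with Saturday 2006-05-27.
June 2006 ends with Saturday 2006-06-24.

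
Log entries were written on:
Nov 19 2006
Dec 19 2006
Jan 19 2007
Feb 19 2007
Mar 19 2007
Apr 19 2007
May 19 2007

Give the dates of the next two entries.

Jun 19 2007, Jul 19 2007

Each date is the 19th; the gaps (30, 31, 31, 28, 31, 30) track the month lengths.
The rule is the 19th of each month.
Next: June 2007 → Jun 19 2007.
July 2007: Jul 19 2007.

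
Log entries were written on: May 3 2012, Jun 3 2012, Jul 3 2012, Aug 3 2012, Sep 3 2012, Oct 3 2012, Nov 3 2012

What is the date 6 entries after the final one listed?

May 3 2013

Each date is the 3rd; the gaps (31, 30, 31, 31, 30, 31) track the month lengths.
The rule is the 3rd of each month.
Next: December 2012 → Dec 3 2012.
Next: January 2013 → Jan 3 2013.
February 2013: Feb 3 2013.
Next: March 2013 → Mar 3 2013.
Next: April 2013 → Apr 3 2013.
May 2013: May 3 2013.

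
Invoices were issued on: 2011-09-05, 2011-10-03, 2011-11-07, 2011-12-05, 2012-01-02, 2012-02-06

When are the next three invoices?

These are Mondays at 28- or 35-day spacing (28, 35, 28, 28, 35).
The pattern: 1st Monday of the month.
March 2012 — 1st Monday is 2012-03-05.
1st Monday of April 2012: 2012-04-02.
May 2012 — 1st Monday is 2012-05-07.

2012-03-05, 2012-04-02, 2012-05-07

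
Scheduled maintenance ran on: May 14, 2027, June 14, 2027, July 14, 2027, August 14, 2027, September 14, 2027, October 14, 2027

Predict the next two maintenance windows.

November 14, 2027; December 14, 2027

Gaps: 31, 30, 31, 31, 30 days — not constant. Every event is on the 14th of the month.
Pattern: the 14th of each month.
Next: November 2027 → November 14, 2027.
Next: December 2027 → December 14, 2027.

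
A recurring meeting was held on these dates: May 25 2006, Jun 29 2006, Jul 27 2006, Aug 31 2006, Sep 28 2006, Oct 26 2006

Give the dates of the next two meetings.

Nov 30 2006, Dec 28 2006

These are Thursdays with 35, 28, 35, 28, 28-day gaps.
Each is the final Thursday of its month — Jun 29 2006 is past the 28th, so '4th Thursday' doesn't fit.
Last Thursday of November 2006: Nov 30 2006.
Last Thursday of December 2006: Dec 28 2006.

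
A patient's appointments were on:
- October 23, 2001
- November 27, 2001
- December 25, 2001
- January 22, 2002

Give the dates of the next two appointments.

These are Tuesdays at 28- or 35-day spacing (35, 28, 28).
The pattern: 4th Tuesday of the month.
4th Tuesday of February 2002: February 26, 2002.
March 2002 — 4th Tuesday is March 26, 2002.

February 26, 2002; March 26, 2002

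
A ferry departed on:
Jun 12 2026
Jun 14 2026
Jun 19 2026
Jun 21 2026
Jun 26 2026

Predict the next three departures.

Jun 28 2026, Jul 3 2026, Jul 5 2026

Gaps: 2, 5, 2, 5 days — not constant, but cyclic with period 2.
The events fall on every Friday and Sunday.
The following Sunday is Jun 28 2026.
Next Friday: Jul 3 2026.
Next Sunday: Jul 5 2026.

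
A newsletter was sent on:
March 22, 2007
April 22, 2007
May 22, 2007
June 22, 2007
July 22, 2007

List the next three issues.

August 22, 2007; September 22, 2007; October 22, 2007

Gaps: 31, 30, 31, 30 days — not constant. Every event is on the 22nd of the month.
Pattern: the 22nd of each month.
Next: August 2007 → August 22, 2007.
Next: September 2007 → September 22, 2007.
Next: October 2007 → October 22, 2007.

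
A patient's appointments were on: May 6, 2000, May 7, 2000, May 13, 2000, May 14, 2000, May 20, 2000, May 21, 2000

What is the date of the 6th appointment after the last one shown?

June 11, 2000

The gap pattern 1, 6, 1, 6, 1 repeats every 2 events.
These are the Saturdays and Sundays of each week.
Next Saturday: May 27, 2000.
Next Sunday: May 28, 2000.
Next Saturday: June 3, 2000.
Next Sunday: June 4, 2000.
Next Saturday: June 10, 2000.
Next Sunday: June 11, 2000.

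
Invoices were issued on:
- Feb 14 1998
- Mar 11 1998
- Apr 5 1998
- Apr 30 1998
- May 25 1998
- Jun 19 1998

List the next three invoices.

Gaps between consecutive events: 25, 25, 25, 25, 25 days — a constant 25-day interval.
Jun 19 1998 + 25 days = Jul 14 1998.
Jul 14 1998 + 25 days = Aug 8 1998.
Aug 8 1998 + 25 days = Sep 2 1998.

Jul 14 1998, Aug 8 1998, Sep 2 1998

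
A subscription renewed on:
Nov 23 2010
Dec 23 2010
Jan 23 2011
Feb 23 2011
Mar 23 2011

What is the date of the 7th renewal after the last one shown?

Oct 23 2011

The day-of-month is always 23 (30, 31, 31, 28 days between events).
So this recurs on the 23rd of each month.
April 2011: Apr 23 2011.
May 2011: May 23 2011.
June 2011: Jun 23 2011.
July 2011: Jul 23 2011.
August 2011: Aug 23 2011.
Next: September 2011 → Sep 23 2011.
October 2011: Oct 23 2011.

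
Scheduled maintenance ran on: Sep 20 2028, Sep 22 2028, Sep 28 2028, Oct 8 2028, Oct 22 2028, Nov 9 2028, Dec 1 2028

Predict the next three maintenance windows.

The spacing grows by 4 each time: 2, 6, 10, 14, 18, 22 days.
Next gap: 26 days. Dec 1 2028 + 26 days = Dec 27 2028.
Next gap: 30 days. Dec 27 2028 + 30 days = Jan 26 2029.
Next gap: 34 days. Jan 26 2029 + 34 days = Mar 1 2029.

Dec 27 2028, Jan 26 2029, Mar 1 2029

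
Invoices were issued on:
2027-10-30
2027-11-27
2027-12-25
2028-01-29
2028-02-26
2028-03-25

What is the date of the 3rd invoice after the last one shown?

2028-06-24

All Saturdays; the gaps (28, 28, 35, 28, 28) vary with month length.
This is the last Saturday of each month.
April 2028 ends with Saturday 2028-04-29.
May 2028 ends with Saturday 2028-05-27.
Last Saturday of June 2028: 2028-06-24.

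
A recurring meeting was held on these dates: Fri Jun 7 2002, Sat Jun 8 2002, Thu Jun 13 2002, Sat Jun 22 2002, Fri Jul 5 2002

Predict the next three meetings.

The spacing grows by 4 each time: 1, 5, 9, 13 days.
Next gap: 17 days. Fri Jul 5 2002 + 17 days = Mon Jul 22 2002.
Next gap: 21 days. Mon Jul 22 2002 + 21 days = Mon Aug 12 2002.
Next gap: 25 days. Mon Aug 12 2002 + 25 days = Fri Sep 6 2002.

Mon Jul 22 2002, Mon Aug 12 2002, Fri Sep 6 2002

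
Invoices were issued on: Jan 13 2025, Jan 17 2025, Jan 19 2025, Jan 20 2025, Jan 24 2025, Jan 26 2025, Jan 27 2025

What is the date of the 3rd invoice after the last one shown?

The gap pattern 4, 2, 1, 4, 2, 1 repeats every 3 events.
These are the Mondays, Fridays and Sundays of each week.
Next Friday: Jan 31 2025.
The following Sunday is Feb 2 2025.
Next Monday: Feb 3 2025.

Feb 3 2025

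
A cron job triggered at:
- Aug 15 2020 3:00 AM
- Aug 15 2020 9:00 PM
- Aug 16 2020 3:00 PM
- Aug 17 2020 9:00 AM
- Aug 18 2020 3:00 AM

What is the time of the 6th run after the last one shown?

Aug 22 2020 3:00 PM

Gaps: 18, 18, 18, 18 hours — each event is 18 hours after the previous one.
Aug 18 2020 3:00 AM + 18 h = Aug 18 2020 9:00 PM.
Aug 18 2020 9:00 PM + 18 h = Aug 19 2020 3:00 PM.
Aug 19 2020 3:00 PM + 18 h = Aug 20 2020 9:00 AM.
Aug 20 2020 9:00 AM + 18 h = Aug 21 2020 3:00 AM.
Aug 21 2020 3:00 AM + 18 h = Aug 21 2020 9:00 PM.
Aug 21 2020 9:00 PM + 18 h = Aug 22 2020 3:00 PM.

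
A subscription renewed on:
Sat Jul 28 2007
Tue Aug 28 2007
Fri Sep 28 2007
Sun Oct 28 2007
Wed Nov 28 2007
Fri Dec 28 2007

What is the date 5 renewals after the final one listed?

Each date is the 28th; the gaps (31, 31, 30, 31, 30) track the month lengths.
The rule is the 28th of each month.
Next: January 2008 → Mon Jan 28 2008.
Next: February 2008 → Thu Feb 28 2008.
March 2008: Fri Mar 28 2008.
Next: April 2008 → Mon Apr 28 2008.
Next: May 2008 → Wed May 28 2008.

Wed May 28 2008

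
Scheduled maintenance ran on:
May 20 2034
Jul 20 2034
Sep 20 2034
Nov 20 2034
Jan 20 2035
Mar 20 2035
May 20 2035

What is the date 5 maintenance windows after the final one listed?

Each date is the 20th; the gaps (61, 62, 61, 61, 59, 61) track the month lengths.
The rule is the 20th of every 2 months.
July 2035: Jul 20 2035.
Next: September 2035 → Sep 20 2035.
November 2035: Nov 20 2035.
Next: January 2036 → Jan 20 2036.
Next: March 2036 → Mar 20 2036.

Mar 20 2036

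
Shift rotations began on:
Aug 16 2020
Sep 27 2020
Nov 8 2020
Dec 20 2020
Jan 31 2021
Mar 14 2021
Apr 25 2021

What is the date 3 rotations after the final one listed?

Every event comes 42 days after the last (42, 42, 42, 42, 42, 42).
Apr 25 2021 + 42 days = Jun 6 2021.
Jun 6 2021 + 42 days = Jul 18 2021.
Jul 18 2021 + 42 days = Aug 29 2021.

Aug 29 2021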